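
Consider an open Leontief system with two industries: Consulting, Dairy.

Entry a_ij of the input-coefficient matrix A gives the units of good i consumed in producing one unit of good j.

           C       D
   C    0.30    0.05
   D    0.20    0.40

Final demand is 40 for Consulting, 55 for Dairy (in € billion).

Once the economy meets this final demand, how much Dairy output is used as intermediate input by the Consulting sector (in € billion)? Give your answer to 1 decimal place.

I − A =
  [   0.70    -0.05]
  [  -0.20     0.60]
det(I−A) = (0.70)(0.60) − (-0.05)(-0.20) = 0.4100
adj(I−A) = [[0.60, 0.05], [0.20, 0.70]]
(I − A)⁻¹ = adj(I−A) / det(I−A) ≈
  [   1.4634     0.1220]
  [   0.4878     1.7073]
First solve x = (I − A)⁻¹ d = adj(I−A)·d / det(I−A); in particular x_C = (0.60·40 + 0.05·55) / 0.4100 = 26.75 / 0.4100 ≈ 65.244.
Intermediate flow from D to C: z_DC = a_DC · x_C = 0.20 × 26.75 / 0.4100 = 5.35 / 0.4100 ≈ 13.0.

z_DC = 13.0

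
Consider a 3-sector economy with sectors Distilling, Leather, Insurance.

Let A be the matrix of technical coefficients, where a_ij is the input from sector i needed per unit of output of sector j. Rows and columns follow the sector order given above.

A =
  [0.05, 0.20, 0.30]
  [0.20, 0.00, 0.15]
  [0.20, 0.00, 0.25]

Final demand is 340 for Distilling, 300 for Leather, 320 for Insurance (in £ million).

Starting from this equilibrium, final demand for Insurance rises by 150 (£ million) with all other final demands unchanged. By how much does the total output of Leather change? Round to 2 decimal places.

I − A =
  [   0.95    -0.20    -0.30]
  [  -0.20     1.00    -0.15]
  [  -0.20     0.00     0.75]
Cofactors of I−A, C_ij = (−1)^(i+j)·(minor ij) (rows/columns in the sector order above):
  C_11 = (1.00)(0.75) − (-0.15)(0.00) = 0.7500
  C_12 = −[(-0.20)(0.75) − (-0.15)(-0.20)] = 0.1800
  C_13 = (-0.20)(0.00) − (1.00)(-0.20) = 0.2000
  C_21 = −[(-0.20)(0.75) − (-0.30)(0.00)] = 0.1500
  C_22 = (0.95)(0.75) − (-0.30)(-0.20) = 0.6525
  C_23 = −[(0.95)(0.00) − (-0.20)(-0.20)] = 0.0400
  C_31 = (-0.20)(-0.15) − (-0.30)(1.00) = 0.3300
  C_32 = −[(0.95)(-0.15) − (-0.30)(-0.20)] = 0.2025
  C_33 = (0.95)(1.00) − (-0.20)(-0.20) = 0.9100
det(I−A) = Σ_j (I−A)_1j·C_1j = (0.95)(0.7500) + (-0.20)(0.1800) + (-0.30)(0.2000) = 0.6165
adj(I−A) = Cᵀ =
  [ 0.7500   0.1500   0.3300]
  [ 0.1800   0.6525   0.2025]
  [ 0.2000   0.0400   0.9100]
(I − A)⁻¹ = adj(I−A) / det(I−A) ≈
  [   1.2165     0.2433     0.5353]
  [   0.2920     1.0584     0.3285]
  [   0.3244     0.0649     1.4761]
Δx = (I − A)⁻¹ Δd with Δd having +150 in the Insurance component and 0 elsewhere.
So Δx_L = L_LI · (+150), where L_LI = adj(I−A)_LI / det(I−A) = 0.2025 / 0.6165.
Δx_L = 0.2025 × (+150) / 0.6165 = 30.375 / 0.6165 ≈ 49.27.

Δx_L = 49.27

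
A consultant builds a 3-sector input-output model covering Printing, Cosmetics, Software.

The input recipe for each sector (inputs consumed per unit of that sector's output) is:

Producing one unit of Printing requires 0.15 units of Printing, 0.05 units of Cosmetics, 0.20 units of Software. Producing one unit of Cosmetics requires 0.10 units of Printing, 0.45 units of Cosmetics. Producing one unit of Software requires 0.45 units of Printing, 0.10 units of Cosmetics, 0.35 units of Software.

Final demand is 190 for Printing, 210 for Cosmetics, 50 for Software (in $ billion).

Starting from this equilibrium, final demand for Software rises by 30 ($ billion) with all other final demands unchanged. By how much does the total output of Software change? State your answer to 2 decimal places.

Δx_S = 55.69

I − A =
  [   0.85    -0.10    -0.45]
  [  -0.05     0.55    -0.10]
  [  -0.20     0.00     0.65]
Cofactors of I−A, C_ij = (−1)^(i+j)·(minor ij) (rows/columns in the sector order above):
  C_11 = (0.55)(0.65) − (-0.10)(0.00) = 0.3575
  C_12 = −[(-0.05)(0.65) − (-0.10)(-0.20)] = 0.0525
  C_13 = (-0.05)(0.00) − (0.55)(-0.20) = 0.1100
  C_21 = −[(-0.10)(0.65) − (-0.45)(0.00)] = 0.0650
  C_22 = (0.85)(0.65) − (-0.45)(-0.20) = 0.4625
  C_23 = −[(0.85)(0.00) − (-0.10)(-0.20)] = 0.0200
  C_31 = (-0.10)(-0.10) − (-0.45)(0.55) = 0.2575
  C_32 = −[(0.85)(-0.10) − (-0.45)(-0.05)] = 0.1075
  C_33 = (0.85)(0.55) − (-0.10)(-0.05) = 0.4625
det(I−A) = Σ_j (I−A)_1j·C_1j = (0.85)(0.3575) + (-0.10)(0.0525) + (-0.45)(0.1100) = 0.249125
adj(I−A) = Cᵀ =
  [ 0.3575   0.0650   0.2575]
  [ 0.0525   0.4625   0.1075]
  [ 0.1100   0.0200   0.4625]
(I − A)⁻¹ = adj(I−A) / det(I−A) ≈
  [   1.4350     0.2609     1.0336]
  [   0.2107     1.8565     0.4315]
  [   0.4415     0.0803     1.8565]
Δx = (I − A)⁻¹ Δd with Δd having +30 in the Software component and 0 elsewhere.
So Δx_S = L_SS · (+30), where L_SS = adj(I−A)_SS / det(I−A) = 0.4625 / 0.249125.
Δx_S = 0.4625 × (+30) / 0.249125 = 13.875 / 0.249125 ≈ 55.69.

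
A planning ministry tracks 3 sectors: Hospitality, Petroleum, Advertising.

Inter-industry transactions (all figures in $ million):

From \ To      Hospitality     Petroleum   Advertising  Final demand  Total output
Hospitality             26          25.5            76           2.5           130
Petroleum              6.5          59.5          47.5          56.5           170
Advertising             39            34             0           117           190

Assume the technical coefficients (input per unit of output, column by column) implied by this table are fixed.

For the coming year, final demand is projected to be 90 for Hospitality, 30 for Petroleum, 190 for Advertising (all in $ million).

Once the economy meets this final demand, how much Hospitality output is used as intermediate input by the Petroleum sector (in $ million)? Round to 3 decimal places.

z_HP = 29.051

Technical coefficients a_ij = z_ij / X_j:
  a_HH = 26/130 = 0.20, a_PH = 6.5/130 = 0.05, a_AH = 39/130 = 0.30
  a_HP = 25.5/170 = 0.15, a_PP = 59.5/170 = 0.35, a_AP = 34/170 = 0.20
  a_HA = 76/190 = 0.40, a_PA = 47.5/190 = 0.25, a_AA = 0/190 = 0.00
I − A =
  [   0.80    -0.15    -0.40]
  [  -0.05     0.65    -0.25]
  [  -0.30    -0.20     1.00]
Cofactors of I−A, C_ij = (−1)^(i+j)·(minor ij) (rows/columns in the sector order above):
  C_11 = (0.65)(1.00) − (-0.25)(-0.20) = 0.6000
  C_12 = −[(-0.05)(1.00) − (-0.25)(-0.30)] = 0.1250
  C_13 = (-0.05)(-0.20) − (0.65)(-0.30) = 0.2050
  C_21 = −[(-0.15)(1.00) − (-0.40)(-0.20)] = 0.2300
  C_22 = (0.80)(1.00) − (-0.40)(-0.30) = 0.6800
  C_23 = −[(0.80)(-0.20) − (-0.15)(-0.30)] = 0.2050
  C_31 = (-0.15)(-0.25) − (-0.40)(0.65) = 0.2975
  C_32 = −[(0.80)(-0.25) − (-0.40)(-0.05)] = 0.2200
  C_33 = (0.80)(0.65) − (-0.15)(-0.05) = 0.5125
det(I−A) = Σ_j (I−A)_1j·C_1j = (0.80)(0.6000) + (-0.15)(0.1250) + (-0.40)(0.2050) = 0.37925
adj(I−A) = Cᵀ =
  [ 0.6000   0.2300   0.2975]
  [ 0.1250   0.6800   0.2200]
  [ 0.2050   0.2050   0.5125]
(I − A)⁻¹ = adj(I−A) / det(I−A) ≈
  [   1.5821     0.6065     0.7844]
  [   0.3296     1.7930     0.5801]
  [   0.5405     0.5405     1.3514]
First solve x = (I − A)⁻¹ d = adj(I−A)·d / det(I−A); in particular x_P = (0.1250·90 + 0.6800·30 + 0.2200·190) / 0.37925 = 73.45 / 0.37925 ≈ 193.67172.
Intermediate flow from H to P: z_HP = a_HP · x_P = 0.15 × 73.45 / 0.37925 = 11.0175 / 0.37925 ≈ 29.051.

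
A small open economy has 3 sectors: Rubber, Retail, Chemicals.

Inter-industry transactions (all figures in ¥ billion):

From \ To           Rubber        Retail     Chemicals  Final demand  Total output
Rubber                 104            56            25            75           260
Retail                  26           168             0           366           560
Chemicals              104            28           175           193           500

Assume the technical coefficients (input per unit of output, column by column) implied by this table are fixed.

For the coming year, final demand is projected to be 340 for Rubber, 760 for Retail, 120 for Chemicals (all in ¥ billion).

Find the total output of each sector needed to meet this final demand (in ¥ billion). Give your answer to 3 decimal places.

Technical coefficients a_ij = z_ij / X_j:
  a_11 = 104/260 = 0.40, a_21 = 26/260 = 0.10, a_31 = 104/260 = 0.40
  a_12 = 56/560 = 0.10, a_22 = 168/560 = 0.30, a_32 = 28/560 = 0.05
  a_13 = 25/500 = 0.05, a_23 = 0/500 = 0.00, a_33 = 175/500 = 0.35
I − A =
  [   0.60    -0.10    -0.05]
  [  -0.10     0.70     0.00]
  [  -0.40    -0.05     0.65]
Cofactors of I−A, C_ij = (−1)^(i+j)·(minor ij) (rows/columns in the sector order above):
  C_11 = (0.70)(0.65) − (0.00)(-0.05) = 0.4550
  C_12 = −[(-0.10)(0.65) − (0.00)(-0.40)] = 0.0650
  C_13 = (-0.10)(-0.05) − (0.70)(-0.40) = 0.2850
  C_21 = −[(-0.10)(0.65) − (-0.05)(-0.05)] = 0.0675
  C_22 = (0.60)(0.65) − (-0.05)(-0.40) = 0.3700
  C_23 = −[(0.60)(-0.05) − (-0.10)(-0.40)] = 0.0700
  C_31 = (-0.10)(0.00) − (-0.05)(0.70) = 0.0350
  C_32 = −[(0.60)(0.00) − (-0.05)(-0.10)] = 0.0050
  C_33 = (0.60)(0.70) − (-0.10)(-0.10) = 0.4100
det(I−A) = Σ_j (I−A)_1j·C_1j = (0.60)(0.4550) + (-0.10)(0.0650) + (-0.05)(0.2850) = 0.25225
adj(I−A) = Cᵀ =
  [ 0.4550   0.0675   0.0350]
  [ 0.0650   0.3700   0.0050]
  [ 0.2850   0.0700   0.4100]
(I − A)⁻¹ = adj(I−A) / det(I−A) ≈
  [   1.8038     0.2676     0.1388]
  [   0.2577     1.4668     0.0198]
  [   1.1298     0.2775     1.6254]
x = (I − A)⁻¹ d = adj(I−A)·d / det(I−A), with det(I−A) = 0.25225:
  x_1 = (0.4550·340 + 0.0675·760 + 0.0350·120) / 0.25225 = 210.20 / 0.25225 ≈ 833.300
  x_2 = (0.0650·340 + 0.3700·760 + 0.0050·120) / 0.25225 = 303.90 / 0.25225 ≈ 1204.757
  x_3 = (0.2850·340 + 0.0700·760 + 0.4100·120) / 0.25225 = 199.30 / 0.25225 ≈ 790.089

x_1 = 833.300, x_2 = 1204.757, x_3 = 790.089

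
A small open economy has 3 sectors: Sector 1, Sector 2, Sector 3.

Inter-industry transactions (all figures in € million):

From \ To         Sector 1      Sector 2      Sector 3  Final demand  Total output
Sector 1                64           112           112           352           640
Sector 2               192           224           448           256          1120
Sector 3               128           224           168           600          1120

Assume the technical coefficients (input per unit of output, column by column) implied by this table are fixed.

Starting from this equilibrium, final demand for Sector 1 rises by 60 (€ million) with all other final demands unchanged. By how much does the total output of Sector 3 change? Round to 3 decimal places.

Δx_3 = 27.245

Technical coefficients a_ij = z_ij / X_j:
  a_11 = 64/640 = 0.10, a_21 = 192/640 = 0.30, a_31 = 128/640 = 0.20
  a_12 = 112/1120 = 0.10, a_22 = 224/1120 = 0.20, a_32 = 224/1120 = 0.20
  a_13 = 112/1120 = 0.10, a_23 = 448/1120 = 0.40, a_33 = 168/1120 = 0.15
I − A =
  [   0.90    -0.10    -0.10]
  [  -0.30     0.80    -0.40]
  [  -0.20    -0.20     0.85]
Cofactors of I−A, C_ij = (−1)^(i+j)·(minor ij) (rows/columns in the sector order above):
  C_11 = (0.80)(0.85) − (-0.40)(-0.20) = 0.6000
  C_12 = −[(-0.30)(0.85) − (-0.40)(-0.20)] = 0.3350
  C_13 = (-0.30)(-0.20) − (0.80)(-0.20) = 0.2200
  C_21 = −[(-0.10)(0.85) − (-0.10)(-0.20)] = 0.1050
  C_22 = (0.90)(0.85) − (-0.10)(-0.20) = 0.7450
  C_23 = −[(0.90)(-0.20) − (-0.10)(-0.20)] = 0.2000
  C_31 = (-0.10)(-0.40) − (-0.10)(0.80) = 0.1200
  C_32 = −[(0.90)(-0.40) − (-0.10)(-0.30)] = 0.3900
  C_33 = (0.90)(0.80) − (-0.10)(-0.30) = 0.6900
det(I−A) = Σ_j (I−A)_1j·C_1j = (0.90)(0.6000) + (-0.10)(0.3350) + (-0.10)(0.2200) = 0.4845
adj(I−A) = Cᵀ =
  [ 0.6000   0.1050   0.1200]
  [ 0.3350   0.7450   0.3900]
  [ 0.2200   0.2000   0.6900]
(I − A)⁻¹ = adj(I−A) / det(I−A) ≈
  [   1.2384     0.2167     0.2477]
  [   0.6914     1.5377     0.8050]
  [   0.4541     0.4128     1.4241]
Δx = (I − A)⁻¹ Δd with Δd having +60 in the Sector 1 component and 0 elsewhere.
So Δx_3 = L_31 · (+60), where L_31 = adj(I−A)_31 / det(I−A) = 0.2200 / 0.4845.
Δx_3 = 0.2200 × (+60) / 0.4845 = 13.20 / 0.4845 ≈ 27.245.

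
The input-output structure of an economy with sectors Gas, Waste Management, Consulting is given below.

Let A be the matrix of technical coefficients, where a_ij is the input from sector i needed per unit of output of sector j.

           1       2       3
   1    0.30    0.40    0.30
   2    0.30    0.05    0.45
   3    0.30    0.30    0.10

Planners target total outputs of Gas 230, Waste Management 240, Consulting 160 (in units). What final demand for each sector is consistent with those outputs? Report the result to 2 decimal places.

I − A =
  [   0.70    -0.40    -0.30]
  [  -0.30     0.95    -0.45]
  [  -0.30    -0.30     0.90]
d = (I − A) x:
  d_1 = (+0.70)·230 + (-0.40)·240 + (-0.30)·160 = 17.00
  d_2 = (-0.30)·230 + (+0.95)·240 + (-0.45)·160 = 87.00
  d_3 = (-0.30)·230 + (-0.30)·240 + (+0.90)·160 = 3.00

d_1 = 17.00, d_2 = 87.00, d_3 = 3.00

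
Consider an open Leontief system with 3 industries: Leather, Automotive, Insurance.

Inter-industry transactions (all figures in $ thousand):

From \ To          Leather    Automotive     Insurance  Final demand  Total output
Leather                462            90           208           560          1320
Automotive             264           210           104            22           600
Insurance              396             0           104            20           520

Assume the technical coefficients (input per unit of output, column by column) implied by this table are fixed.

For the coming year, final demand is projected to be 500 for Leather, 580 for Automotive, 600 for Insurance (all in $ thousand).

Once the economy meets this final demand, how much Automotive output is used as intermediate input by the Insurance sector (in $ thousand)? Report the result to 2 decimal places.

Technical coefficients a_ij = z_ij / X_j:
  a_LL = 462/1320 = 0.35, a_AL = 264/1320 = 0.20, a_IL = 396/1320 = 0.30
  a_LA = 90/600 = 0.15, a_AA = 210/600 = 0.35, a_IA = 0/600 = 0.00
  a_LI = 208/520 = 0.40, a_AI = 104/520 = 0.20, a_II = 104/520 = 0.20
I − A =
  [   0.65    -0.15    -0.40]
  [  -0.20     0.65    -0.20]
  [  -0.30     0.00     0.80]
Cofactors of I−A, C_ij = (−1)^(i+j)·(minor ij) (rows/columns in the sector order above):
  C_11 = (0.65)(0.80) − (-0.20)(0.00) = 0.5200
  C_12 = −[(-0.20)(0.80) − (-0.20)(-0.30)] = 0.2200
  C_13 = (-0.20)(0.00) − (0.65)(-0.30) = 0.1950
  C_21 = −[(-0.15)(0.80) − (-0.40)(0.00)] = 0.1200
  C_22 = (0.65)(0.80) − (-0.40)(-0.30) = 0.4000
  C_23 = −[(0.65)(0.00) − (-0.15)(-0.30)] = 0.0450
  C_31 = (-0.15)(-0.20) − (-0.40)(0.65) = 0.2900
  C_32 = −[(0.65)(-0.20) − (-0.40)(-0.20)] = 0.2100
  C_33 = (0.65)(0.65) − (-0.15)(-0.20) = 0.3925
det(I−A) = Σ_j (I−A)_1j·C_1j = (0.65)(0.5200) + (-0.15)(0.2200) + (-0.40)(0.1950) = 0.2270
adj(I−A) = Cᵀ =
  [ 0.5200   0.1200   0.2900]
  [ 0.2200   0.4000   0.2100]
  [ 0.1950   0.0450   0.3925]
(I − A)⁻¹ = adj(I−A) / det(I−A) ≈
  [   2.2907     0.5286     1.2775]
  [   0.9692     1.7621     0.9251]
  [   0.8590     0.1982     1.7291]
First solve x = (I − A)⁻¹ d = adj(I−A)·d / det(I−A); in particular x_I = (0.1950·500 + 0.0450·580 + 0.3925·600) / 0.2270 = 359.10 / 0.2270 ≈ 1581.9383.
Intermediate flow from A to I: z_AI = a_AI · x_I = 0.20 × 359.10 / 0.2270 = 71.82 / 0.2270 ≈ 316.39.

z_AI = 316.39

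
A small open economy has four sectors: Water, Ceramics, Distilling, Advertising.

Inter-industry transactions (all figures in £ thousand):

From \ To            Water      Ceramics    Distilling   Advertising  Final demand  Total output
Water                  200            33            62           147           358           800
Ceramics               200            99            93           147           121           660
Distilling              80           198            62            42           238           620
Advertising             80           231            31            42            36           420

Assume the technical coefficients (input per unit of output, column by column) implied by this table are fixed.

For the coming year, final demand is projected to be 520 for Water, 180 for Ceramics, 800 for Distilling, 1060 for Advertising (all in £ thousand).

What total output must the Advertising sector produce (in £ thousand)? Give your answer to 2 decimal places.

x_A = 2428.70

Technical coefficients a_ij = z_ij / X_j:
  a_WW = 200/800 = 0.25, a_CW = 200/800 = 0.25, a_DW = 80/800 = 0.10, a_AW = 80/800 = 0.10
  a_WC = 33/660 = 0.05, a_CC = 99/660 = 0.15, a_DC = 198/660 = 0.30, a_AC = 231/660 = 0.35
  a_WD = 62/620 = 0.10, a_CD = 93/620 = 0.15, a_DD = 62/620 = 0.10, a_AD = 31/620 = 0.05
  a_WA = 147/420 = 0.35, a_CA = 147/420 = 0.35, a_DA = 42/420 = 0.10, a_AA = 42/420 = 0.10
I − A =
  [   0.75    -0.05    -0.10    -0.35]
  [  -0.25     0.85    -0.15    -0.35]
  [  -0.10    -0.30     0.90    -0.10]
  [  -0.10    -0.35    -0.05     0.90]
Compute the cofactors C_ij = (−1)^(i+j)·(3×3 minor ij) of I−A; the adjugate is their transpose:
adj(I−A) = Cᵀ =
  [ 0.523000   0.186250   0.105125   0.287500]
  [ 0.249500   0.560500   0.139500   0.330500]
  [ 0.159500   0.235500   0.408500   0.199000]
  [ 0.164000   0.251750   0.088625   0.512000]
det(I−A) = Σ_j (I−A)_1j·C_1j = (0.75)(0.523000) + (-0.05)(0.249500) + (-0.10)(0.159500) + (-0.35)(0.164000) = 0.306425
(I − A)⁻¹ = adj(I−A) / det(I−A) ≈
  [   1.7068     0.6078     0.3431     0.9382]
  [   0.8142     1.8292     0.4553     1.0786]
  [   0.5205     0.7685     1.3331     0.6494]
  [   0.5352     0.8216     0.2892     1.6709]
x = (I − A)⁻¹ d = adj(I−A)·d / det(I−A), with det(I−A) = 0.306425:
  x_W = (0.523000·520 + 0.186250·180 + 0.105125·800 + 0.287500·1060) / 0.306425 = 694.335 / 0.306425 ≈ 2265.92
  x_C = (0.249500·520 + 0.560500·180 + 0.139500·800 + 0.330500·1060) / 0.306425 = 692.56 / 0.306425 ≈ 2260.13
  x_D = (0.159500·520 + 0.235500·180 + 0.408500·800 + 0.199000·1060) / 0.306425 = 663.07 / 0.306425 ≈ 2163.89
  x_A = (0.164000·520 + 0.251750·180 + 0.088625·800 + 0.512000·1060) / 0.306425 = 744.215 / 0.306425 ≈ 2428.70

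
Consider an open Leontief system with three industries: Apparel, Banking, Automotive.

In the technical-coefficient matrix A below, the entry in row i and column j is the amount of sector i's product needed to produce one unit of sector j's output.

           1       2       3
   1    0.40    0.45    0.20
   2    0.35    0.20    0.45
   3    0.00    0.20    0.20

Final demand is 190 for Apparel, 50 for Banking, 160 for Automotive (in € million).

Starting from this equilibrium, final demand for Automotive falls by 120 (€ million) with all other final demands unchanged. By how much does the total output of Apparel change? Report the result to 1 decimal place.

Δx_1 = -228.9

I − A =
  [   0.60    -0.45    -0.20]
  [  -0.35     0.80    -0.45]
  [   0.00    -0.20     0.80]
Cofactors of I−A, C_ij = (−1)^(i+j)·(minor ij) (rows/columns in the sector order above):
  C_11 = (0.80)(0.80) − (-0.45)(-0.20) = 0.5500
  C_12 = −[(-0.35)(0.80) − (-0.45)(0.00)] = 0.2800
  C_13 = (-0.35)(-0.20) − (0.80)(0.00) = 0.0700
  C_21 = −[(-0.45)(0.80) − (-0.20)(-0.20)] = 0.4000
  C_22 = (0.60)(0.80) − (-0.20)(0.00) = 0.4800
  C_23 = −[(0.60)(-0.20) − (-0.45)(0.00)] = 0.1200
  C_31 = (-0.45)(-0.45) − (-0.20)(0.80) = 0.3625
  C_32 = −[(0.60)(-0.45) − (-0.20)(-0.35)] = 0.3400
  C_33 = (0.60)(0.80) − (-0.45)(-0.35) = 0.3225
det(I−A) = Σ_j (I−A)_1j·C_1j = (0.60)(0.5500) + (-0.45)(0.2800) + (-0.20)(0.0700) = 0.1900
adj(I−A) = Cᵀ =
  [ 0.5500   0.4000   0.3625]
  [ 0.2800   0.4800   0.3400]
  [ 0.0700   0.1200   0.3225]
(I − A)⁻¹ = adj(I−A) / det(I−A) ≈
  [   2.8947     2.1053     1.9079]
  [   1.4737     2.5263     1.7895]
  [   0.3684     0.6316     1.6974]
Δx = (I − A)⁻¹ Δd with Δd having -120 in the Automotive component and 0 elsewhere.
So Δx_1 = L_13 · (-120), where L_13 = adj(I−A)_13 / det(I−A) = 0.3625 / 0.1900.
Δx_1 = 0.3625 × (-120) / 0.1900 = -43.50 / 0.1900 ≈ -228.9.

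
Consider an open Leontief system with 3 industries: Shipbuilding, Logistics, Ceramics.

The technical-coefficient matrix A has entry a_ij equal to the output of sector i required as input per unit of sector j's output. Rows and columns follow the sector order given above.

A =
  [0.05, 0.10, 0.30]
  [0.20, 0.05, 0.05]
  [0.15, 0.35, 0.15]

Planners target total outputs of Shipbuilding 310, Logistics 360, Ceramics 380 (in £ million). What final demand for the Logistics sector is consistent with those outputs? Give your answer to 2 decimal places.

I − A =
  [   0.95    -0.10    -0.30]
  [  -0.20     0.95    -0.05]
  [  -0.15    -0.35     0.85]
d = (I − A) x:
  d_1 = (+0.95)·310 + (-0.10)·360 + (-0.30)·380 = 144.50
  d_2 = (-0.20)·310 + (+0.95)·360 + (-0.05)·380 = 261.00
  d_3 = (-0.15)·310 + (-0.35)·360 + (+0.85)·380 = 150.50

d_2 = 261.00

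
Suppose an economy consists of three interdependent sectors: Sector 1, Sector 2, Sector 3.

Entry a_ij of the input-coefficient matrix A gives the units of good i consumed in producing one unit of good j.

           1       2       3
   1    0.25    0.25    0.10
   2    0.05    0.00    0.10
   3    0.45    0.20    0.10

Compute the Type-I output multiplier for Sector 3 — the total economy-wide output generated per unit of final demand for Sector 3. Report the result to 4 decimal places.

m_3 = 1.5934

I − A =
  [   0.75    -0.25    -0.10]
  [  -0.05     1.00    -0.10]
  [  -0.45    -0.20     0.90]
Cofactors of I−A, C_ij = (−1)^(i+j)·(minor ij) (rows/columns in the sector order above):
  C_11 = (1.00)(0.90) − (-0.10)(-0.20) = 0.8800
  C_12 = −[(-0.05)(0.90) − (-0.10)(-0.45)] = 0.0900
  C_13 = (-0.05)(-0.20) − (1.00)(-0.45) = 0.4600
  C_21 = −[(-0.25)(0.90) − (-0.10)(-0.20)] = 0.2450
  C_22 = (0.75)(0.90) − (-0.10)(-0.45) = 0.6300
  C_23 = −[(0.75)(-0.20) − (-0.25)(-0.45)] = 0.2625
  C_31 = (-0.25)(-0.10) − (-0.10)(1.00) = 0.1250
  C_32 = −[(0.75)(-0.10) − (-0.10)(-0.05)] = 0.0800
  C_33 = (0.75)(1.00) − (-0.25)(-0.05) = 0.7375
det(I−A) = Σ_j (I−A)_1j·C_1j = (0.75)(0.8800) + (-0.25)(0.0900) + (-0.10)(0.4600) = 0.5915
adj(I−A) = Cᵀ =
  [ 0.8800   0.2450   0.1250]
  [ 0.0900   0.6300   0.0800]
  [ 0.4600   0.2625   0.7375]
(I − A)⁻¹ = adj(I−A) / det(I−A) ≈
  [   1.48774     0.41420     0.21133]
  [   0.15216     1.06509     0.13525]
  [   0.77768     0.44379     1.24683]
The output multiplier for sector j is the column-j sum of the Leontief inverse (I − A)⁻¹ = adj(I−A) / det(I−A).
Column 3 of adj(I−A): (0.1250, 0.0800, 0.7375); det(I−A) = 0.5915.
m_3 = (0.1250 + 0.0800 + 0.7375) / 0.5915 = 0.9425 / 0.5915 ≈ 1.5934.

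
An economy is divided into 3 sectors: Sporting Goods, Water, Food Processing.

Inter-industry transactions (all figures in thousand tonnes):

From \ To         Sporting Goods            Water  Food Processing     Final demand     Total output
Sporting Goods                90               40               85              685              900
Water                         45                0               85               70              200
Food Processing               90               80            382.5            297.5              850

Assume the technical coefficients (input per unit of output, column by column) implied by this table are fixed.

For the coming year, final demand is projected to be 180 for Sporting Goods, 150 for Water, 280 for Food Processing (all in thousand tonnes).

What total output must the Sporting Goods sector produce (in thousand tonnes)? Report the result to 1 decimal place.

Technical coefficients a_ij = z_ij / X_j:
  a_SS = 90/900 = 0.10, a_WS = 45/900 = 0.05, a_FS = 90/900 = 0.10
  a_SW = 40/200 = 0.20, a_WW = 0/200 = 0.00, a_FW = 80/200 = 0.40
  a_SF = 85/850 = 0.10, a_WF = 85/850 = 0.10, a_FF = 382.5/850 = 0.45
I − A =
  [   0.90    -0.20    -0.10]
  [  -0.05     1.00    -0.10]
  [  -0.10    -0.40     0.55]
Cofactors of I−A, C_ij = (−1)^(i+j)·(minor ij) (rows/columns in the sector order above):
  C_11 = (1.00)(0.55) − (-0.10)(-0.40) = 0.5100
  C_12 = −[(-0.05)(0.55) − (-0.10)(-0.10)] = 0.0375
  C_13 = (-0.05)(-0.40) − (1.00)(-0.10) = 0.1200
  C_21 = −[(-0.20)(0.55) − (-0.10)(-0.40)] = 0.1500
  C_22 = (0.90)(0.55) − (-0.10)(-0.10) = 0.4850
  C_23 = −[(0.90)(-0.40) − (-0.20)(-0.10)] = 0.3800
  C_31 = (-0.20)(-0.10) − (-0.10)(1.00) = 0.1200
  C_32 = −[(0.90)(-0.10) − (-0.10)(-0.05)] = 0.0950
  C_33 = (0.90)(1.00) − (-0.20)(-0.05) = 0.8900
det(I−A) = Σ_j (I−A)_1j·C_1j = (0.90)(0.5100) + (-0.20)(0.0375) + (-0.10)(0.1200) = 0.4395
adj(I−A) = Cᵀ =
  [ 0.5100   0.1500   0.1200]
  [ 0.0375   0.4850   0.0950]
  [ 0.1200   0.3800   0.8900]
(I − A)⁻¹ = adj(I−A) / det(I−A) ≈
  [   1.1604     0.3413     0.2730]
  [   0.0853     1.1035     0.2162]
  [   0.2730     0.8646     2.0250]
x = (I − A)⁻¹ d = adj(I−A)·d / det(I−A), with det(I−A) = 0.4395:
  x_S = (0.5100·180 + 0.1500·150 + 0.1200·280) / 0.4395 = 147.90 / 0.4395 ≈ 336.5
  x_W = (0.0375·180 + 0.4850·150 + 0.0950·280) / 0.4395 = 106.10 / 0.4395 ≈ 241.4
  x_F = (0.1200·180 + 0.3800·150 + 0.8900·280) / 0.4395 = 327.80 / 0.4395 ≈ 745.8

x_S = 336.5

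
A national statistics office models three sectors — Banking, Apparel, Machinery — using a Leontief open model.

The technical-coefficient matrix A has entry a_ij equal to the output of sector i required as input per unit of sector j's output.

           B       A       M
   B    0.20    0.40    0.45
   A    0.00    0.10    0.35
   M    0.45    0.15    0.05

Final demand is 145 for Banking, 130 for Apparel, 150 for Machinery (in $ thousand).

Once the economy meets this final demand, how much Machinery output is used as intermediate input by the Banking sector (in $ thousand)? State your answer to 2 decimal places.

z_MB = 290.69

I − A =
  [   0.80    -0.40    -0.45]
  [   0.00     0.90    -0.35]
  [  -0.45    -0.15     0.95]
Cofactors of I−A, C_ij = (−1)^(i+j)·(minor ij) (rows/columns in the sector order above):
  C_11 = (0.90)(0.95) − (-0.35)(-0.15) = 0.8025
  C_12 = −[(0.00)(0.95) − (-0.35)(-0.45)] = 0.1575
  C_13 = (0.00)(-0.15) − (0.90)(-0.45) = 0.4050
  C_21 = −[(-0.40)(0.95) − (-0.45)(-0.15)] = 0.4475
  C_22 = (0.80)(0.95) − (-0.45)(-0.45) = 0.5575
  C_23 = −[(0.80)(-0.15) − (-0.40)(-0.45)] = 0.3000
  C_31 = (-0.40)(-0.35) − (-0.45)(0.90) = 0.5450
  C_32 = −[(0.80)(-0.35) − (-0.45)(0.00)] = 0.2800
  C_33 = (0.80)(0.90) − (-0.40)(0.00) = 0.7200
det(I−A) = Σ_j (I−A)_1j·C_1j = (0.80)(0.8025) + (-0.40)(0.1575) + (-0.45)(0.4050) = 0.39675
adj(I−A) = Cᵀ =
  [ 0.8025   0.4475   0.5450]
  [ 0.1575   0.5575   0.2800]
  [ 0.4050   0.3000   0.7200]
(I − A)⁻¹ = adj(I−A) / det(I−A) ≈
  [   2.0227     1.1279     1.3737]
  [   0.3970     1.4052     0.7057]
  [   1.0208     0.7561     1.8147]
First solve x = (I − A)⁻¹ d = adj(I−A)·d / det(I−A); in particular x_B = (0.8025·145 + 0.4475·130 + 0.5450·150) / 0.39675 = 256.2875 / 0.39675 ≈ 645.9672.
Intermediate flow from M to B: z_MB = a_MB · x_B = 0.45 × 256.2875 / 0.39675 = 115.329375 / 0.39675 ≈ 290.69.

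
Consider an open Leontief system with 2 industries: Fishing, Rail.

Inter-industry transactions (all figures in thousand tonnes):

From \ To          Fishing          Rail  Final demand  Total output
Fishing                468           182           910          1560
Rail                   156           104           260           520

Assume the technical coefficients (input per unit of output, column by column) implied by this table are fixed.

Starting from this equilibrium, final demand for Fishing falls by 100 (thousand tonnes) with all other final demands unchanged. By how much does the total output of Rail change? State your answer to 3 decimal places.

Δx_2 = -19.048

Technical coefficients a_ij = z_ij / X_j:
  a_11 = 468/1560 = 0.30, a_21 = 156/1560 = 0.10
  a_12 = 182/520 = 0.35, a_22 = 104/520 = 0.20
I − A =
  [   0.70    -0.35]
  [  -0.10     0.80]
det(I−A) = (0.70)(0.80) − (-0.35)(-0.10) = 0.5250
adj(I−A) = [[0.80, 0.35], [0.10, 0.70]]
(I − A)⁻¹ = adj(I−A) / det(I−A) ≈
  [   1.5238     0.6667]
  [   0.1905     1.3333]
Δx = (I − A)⁻¹ Δd with Δd having -100 in the Fishing component and 0 elsewhere.
So Δx_2 = L_21 · (-100), where L_21 = adj(I−A)_21 / det(I−A) = 0.10 / 0.5250.
Δx_2 = 0.10 × (-100) / 0.5250 = -10.00 / 0.5250 ≈ -19.048.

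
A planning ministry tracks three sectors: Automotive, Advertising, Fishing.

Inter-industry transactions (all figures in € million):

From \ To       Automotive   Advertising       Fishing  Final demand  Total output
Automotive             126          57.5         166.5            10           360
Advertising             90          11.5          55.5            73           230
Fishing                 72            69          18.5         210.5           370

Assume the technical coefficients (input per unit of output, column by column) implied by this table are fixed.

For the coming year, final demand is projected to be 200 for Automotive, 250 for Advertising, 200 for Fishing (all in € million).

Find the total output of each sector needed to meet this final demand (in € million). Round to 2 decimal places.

x_1 = 963.30, x_2 = 612.46, x_3 = 606.73

Technical coefficients a_ij = z_ij / X_j:
  a_11 = 126/360 = 0.35, a_21 = 90/360 = 0.25, a_31 = 72/360 = 0.20
  a_12 = 57.5/230 = 0.25, a_22 = 11.5/230 = 0.05, a_32 = 69/230 = 0.30
  a_13 = 166.5/370 = 0.45, a_23 = 55.5/370 = 0.15, a_33 = 18.5/370 = 0.05
I − A =
  [   0.65    -0.25    -0.45]
  [  -0.25     0.95    -0.15]
  [  -0.20    -0.30     0.95]
Cofactors of I−A, C_ij = (−1)^(i+j)·(minor ij) (rows/columns in the sector order above):
  C_11 = (0.95)(0.95) − (-0.15)(-0.30) = 0.8575
  C_12 = −[(-0.25)(0.95) − (-0.15)(-0.20)] = 0.2675
  C_13 = (-0.25)(-0.30) − (0.95)(-0.20) = 0.2650
  C_21 = −[(-0.25)(0.95) − (-0.45)(-0.30)] = 0.3725
  C_22 = (0.65)(0.95) − (-0.45)(-0.20) = 0.5275
  C_23 = −[(0.65)(-0.30) − (-0.25)(-0.20)] = 0.2450
  C_31 = (-0.25)(-0.15) − (-0.45)(0.95) = 0.4650
  C_32 = −[(0.65)(-0.15) − (-0.45)(-0.25)] = 0.2100
  C_33 = (0.65)(0.95) − (-0.25)(-0.25) = 0.5550
det(I−A) = Σ_j (I−A)_1j·C_1j = (0.65)(0.8575) + (-0.25)(0.2675) + (-0.45)(0.2650) = 0.37125
adj(I−A) = Cᵀ =
  [ 0.8575   0.3725   0.4650]
  [ 0.2675   0.5275   0.2100]
  [ 0.2650   0.2450   0.5550]
(I − A)⁻¹ = adj(I−A) / det(I−A) ≈
  [   2.3098     1.0034     1.2525]
  [   0.7205     1.4209     0.5657]
  [   0.7138     0.6599     1.4949]
x = (I − A)⁻¹ d = adj(I−A)·d / det(I−A), with det(I−A) = 0.37125:
  x_1 = (0.8575·200 + 0.3725·250 + 0.4650·200) / 0.37125 = 357.625 / 0.37125 ≈ 963.30
  x_2 = (0.2675·200 + 0.5275·250 + 0.2100·200) / 0.37125 = 227.375 / 0.37125 ≈ 612.46
  x_3 = (0.2650·200 + 0.2450·250 + 0.5550·200) / 0.37125 = 225.25 / 0.37125 ≈ 606.73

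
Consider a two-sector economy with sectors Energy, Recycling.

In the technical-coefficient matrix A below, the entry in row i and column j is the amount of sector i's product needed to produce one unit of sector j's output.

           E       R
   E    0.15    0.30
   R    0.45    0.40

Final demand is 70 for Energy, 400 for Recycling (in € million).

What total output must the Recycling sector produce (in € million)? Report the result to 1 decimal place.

I − A =
  [   0.85    -0.30]
  [  -0.45     0.60]
det(I−A) = (0.85)(0.60) − (-0.30)(-0.45) = 0.3750
adj(I−A) = [[0.60, 0.30], [0.45, 0.85]]
(I − A)⁻¹ = adj(I−A) / det(I−A) ≈
  [   1.6000     0.8000]
  [   1.2000     2.2667]
x = (I − A)⁻¹ d = adj(I−A)·d / det(I−A), with det(I−A) = 0.3750:
  x_E = (0.60·70 + 0.30·400) / 0.3750 = 162.00 / 0.3750 = 432.0
  x_R = (0.45·70 + 0.85·400) / 0.3750 = 371.50 / 0.3750 ≈ 990.7

x_R = 990.7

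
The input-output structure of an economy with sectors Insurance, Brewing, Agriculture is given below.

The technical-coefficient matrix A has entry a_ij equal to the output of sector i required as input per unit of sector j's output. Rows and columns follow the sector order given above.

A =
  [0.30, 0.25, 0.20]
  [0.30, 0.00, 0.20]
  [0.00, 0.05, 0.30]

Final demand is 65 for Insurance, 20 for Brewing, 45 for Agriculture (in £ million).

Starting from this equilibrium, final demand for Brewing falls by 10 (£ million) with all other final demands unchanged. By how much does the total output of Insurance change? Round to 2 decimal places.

I − A =
  [   0.70    -0.25    -0.20]
  [  -0.30     1.00    -0.20]
  [   0.00    -0.05     0.70]
Cofactors of I−A, C_ij = (−1)^(i+j)·(minor ij) (rows/columns in the sector order above):
  C_11 = (1.00)(0.70) − (-0.20)(-0.05) = 0.6900
  C_12 = −[(-0.30)(0.70) − (-0.20)(0.00)] = 0.2100
  C_13 = (-0.30)(-0.05) − (1.00)(0.00) = 0.0150
  C_21 = −[(-0.25)(0.70) − (-0.20)(-0.05)] = 0.1850
  C_22 = (0.70)(0.70) − (-0.20)(0.00) = 0.4900
  C_23 = −[(0.70)(-0.05) − (-0.25)(0.00)] = 0.0350
  C_31 = (-0.25)(-0.20) − (-0.20)(1.00) = 0.2500
  C_32 = −[(0.70)(-0.20) − (-0.20)(-0.30)] = 0.2000
  C_33 = (0.70)(1.00) − (-0.25)(-0.30) = 0.6250
det(I−A) = Σ_j (I−A)_1j·C_1j = (0.70)(0.6900) + (-0.25)(0.2100) + (-0.20)(0.0150) = 0.4275
adj(I−A) = Cᵀ =
  [ 0.6900   0.1850   0.2500]
  [ 0.2100   0.4900   0.2000]
  [ 0.0150   0.0350   0.6250]
(I − A)⁻¹ = adj(I−A) / det(I−A) ≈
  [   1.6140     0.4327     0.5848]
  [   0.4912     1.1462     0.4678]
  [   0.0351     0.0819     1.4620]
Δx = (I − A)⁻¹ Δd with Δd having -10 in the Brewing component and 0 elsewhere.
So Δx_I = L_IB · (-10), where L_IB = adj(I−A)_IB / det(I−A) = 0.1850 / 0.4275.
Δx_I = 0.1850 × (-10) / 0.4275 = -1.85 / 0.4275 ≈ -4.33.

Δx_I = -4.33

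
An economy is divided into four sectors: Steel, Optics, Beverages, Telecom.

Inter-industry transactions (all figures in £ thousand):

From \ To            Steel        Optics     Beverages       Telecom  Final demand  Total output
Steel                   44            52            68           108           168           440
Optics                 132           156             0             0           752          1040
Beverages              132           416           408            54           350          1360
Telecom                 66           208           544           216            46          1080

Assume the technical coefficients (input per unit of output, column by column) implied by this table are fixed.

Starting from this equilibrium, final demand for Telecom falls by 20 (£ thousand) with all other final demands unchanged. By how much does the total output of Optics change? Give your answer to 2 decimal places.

Technical coefficients a_ij = z_ij / X_j:
  a_SS = 44/440 = 0.10, a_OS = 132/440 = 0.30, a_BS = 132/440 = 0.30, a_TS = 66/440 = 0.15
  a_SO = 52/1040 = 0.05, a_OO = 156/1040 = 0.15, a_BO = 416/1040 = 0.40, a_TO = 208/1040 = 0.20
  a_SB = 68/1360 = 0.05, a_OB = 0/1360 = 0.00, a_BB = 408/1360 = 0.30, a_TB = 544/1360 = 0.40
  a_ST = 108/1080 = 0.10, a_OT = 0/1080 = 0.00, a_BT = 54/1080 = 0.05, a_TT = 216/1080 = 0.20
I − A =
  [   0.90    -0.05    -0.05    -0.10]
  [  -0.30     0.85     0.00     0.00]
  [  -0.30    -0.40     0.70    -0.05]
  [  -0.15    -0.20    -0.40     0.80]
Compute the cofactors C_ij = (−1)^(i+j)·(3×3 minor ij) of I−A; the adjugate is their transpose:
adj(I−A) = Cᵀ =
  [ 0.459000   0.073500   0.068000   0.061625]
  [ 0.162000   0.451125   0.024000   0.021750]
  [ 0.309375   0.309375   0.581250   0.075000]
  [ 0.281250   0.281250   0.309375   0.506250]
det(I−A) = Σ_j (I−A)_1j·C_1j = (0.90)(0.459000) + (-0.05)(0.162000) + (-0.05)(0.309375) + (-0.10)(0.281250) = 0.36140625
(I − A)⁻¹ = adj(I−A) / det(I−A) ≈
  [   1.2700     0.2034     0.1882     0.1705]
  [   0.4482     1.2482     0.0664     0.0602]
  [   0.8560     0.8560     1.6083     0.2075]
  [   0.7782     0.7782     0.8560     1.4008]
Δx = (I − A)⁻¹ Δd with Δd having -20 in the Telecom component and 0 elsewhere.
So Δx_O = L_OT · (-20), where L_OT = adj(I−A)_OT / det(I−A) = 0.021750 / 0.36140625.
Δx_O = 0.021750 × (-20) / 0.36140625 = -0.435 / 0.36140625 ≈ -1.20.

Δx_O = -1.20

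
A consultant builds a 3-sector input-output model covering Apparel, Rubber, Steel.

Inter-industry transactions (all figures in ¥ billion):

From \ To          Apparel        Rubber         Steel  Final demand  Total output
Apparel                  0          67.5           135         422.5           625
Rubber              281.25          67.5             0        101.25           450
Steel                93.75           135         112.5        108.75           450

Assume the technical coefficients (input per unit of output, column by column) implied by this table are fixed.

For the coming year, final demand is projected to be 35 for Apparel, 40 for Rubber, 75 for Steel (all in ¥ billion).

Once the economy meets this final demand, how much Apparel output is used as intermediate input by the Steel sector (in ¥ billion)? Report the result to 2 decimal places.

z_AS = 47.69

Technical coefficients a_ij = z_ij / X_j:
  a_AA = 0/625 = 0.00, a_RA = 281.25/625 = 0.45, a_SA = 93.75/625 = 0.15
  a_AR = 67.5/450 = 0.15, a_RR = 67.5/450 = 0.15, a_SR = 135/450 = 0.30
  a_AS = 135/450 = 0.30, a_RS = 0/450 = 0.00, a_SS = 112.5/450 = 0.25
I − A =
  [   1.00    -0.15    -0.30]
  [  -0.45     0.85     0.00]
  [  -0.15    -0.30     0.75]
Cofactors of I−A, C_ij = (−1)^(i+j)·(minor ij) (rows/columns in the sector order above):
  C_11 = (0.85)(0.75) − (0.00)(-0.30) = 0.6375
  C_12 = −[(-0.45)(0.75) − (0.00)(-0.15)] = 0.3375
  C_13 = (-0.45)(-0.30) − (0.85)(-0.15) = 0.2625
  C_21 = −[(-0.15)(0.75) − (-0.30)(-0.30)] = 0.2025
  C_22 = (1.00)(0.75) − (-0.30)(-0.15) = 0.7050
  C_23 = −[(1.00)(-0.30) − (-0.15)(-0.15)] = 0.3225
  C_31 = (-0.15)(0.00) − (-0.30)(0.85) = 0.2550
  C_32 = −[(1.00)(0.00) − (-0.30)(-0.45)] = 0.1350
  C_33 = (1.00)(0.85) − (-0.15)(-0.45) = 0.7825
det(I−A) = Σ_j (I−A)_1j·C_1j = (1.00)(0.6375) + (-0.15)(0.3375) + (-0.30)(0.2625) = 0.508125
adj(I−A) = Cᵀ =
  [ 0.6375   0.2025   0.2550]
  [ 0.3375   0.7050   0.1350]
  [ 0.2625   0.3225   0.7825]
(I − A)⁻¹ = adj(I−A) / det(I−A) ≈
  [   1.2546     0.3985     0.5018]
  [   0.6642     1.3875     0.2657]
  [   0.5166     0.6347     1.5400]
First solve x = (I − A)⁻¹ d = adj(I−A)·d / det(I−A); in particular x_S = (0.2625·35 + 0.3225·40 + 0.7825·75) / 0.508125 = 80.775 / 0.508125 ≈ 158.9668.
Intermediate flow from A to S: z_AS = a_AS · x_S = 0.30 × 80.775 / 0.508125 = 24.2325 / 0.508125 ≈ 47.69.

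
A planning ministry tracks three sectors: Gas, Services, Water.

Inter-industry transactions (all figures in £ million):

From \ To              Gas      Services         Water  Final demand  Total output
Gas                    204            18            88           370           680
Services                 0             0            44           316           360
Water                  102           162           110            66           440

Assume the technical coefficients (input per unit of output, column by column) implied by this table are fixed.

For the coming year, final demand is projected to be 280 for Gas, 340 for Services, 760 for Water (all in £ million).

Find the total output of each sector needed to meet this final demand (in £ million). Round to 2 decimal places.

Technical coefficients a_ij = z_ij / X_j:
  a_GG = 204/680 = 0.30, a_SG = 0/680 = 0.00, a_WG = 102/680 = 0.15
  a_GS = 18/360 = 0.05, a_SS = 0/360 = 0.00, a_WS = 162/360 = 0.45
  a_GW = 88/440 = 0.20, a_SW = 44/440 = 0.10, a_WW = 110/440 = 0.25
I − A =
  [   0.70    -0.05    -0.20]
  [   0.00     1.00    -0.10]
  [  -0.15    -0.45     0.75]
Cofactors of I−A, C_ij = (−1)^(i+j)·(minor ij) (rows/columns in the sector order above):
  C_11 = (1.00)(0.75) − (-0.10)(-0.45) = 0.7050
  C_12 = −[(0.00)(0.75) − (-0.10)(-0.15)] = 0.0150
  C_13 = (0.00)(-0.45) − (1.00)(-0.15) = 0.1500
  C_21 = −[(-0.05)(0.75) − (-0.20)(-0.45)] = 0.1275
  C_22 = (0.70)(0.75) − (-0.20)(-0.15) = 0.4950
  C_23 = −[(0.70)(-0.45) − (-0.05)(-0.15)] = 0.3225
  C_31 = (-0.05)(-0.10) − (-0.20)(1.00) = 0.2050
  C_32 = −[(0.70)(-0.10) − (-0.20)(0.00)] = 0.0700
  C_33 = (0.70)(1.00) − (-0.05)(0.00) = 0.7000
det(I−A) = Σ_j (I−A)_1j·C_1j = (0.70)(0.7050) + (-0.05)(0.0150) + (-0.20)(0.1500) = 0.46275
adj(I−A) = Cᵀ =
  [ 0.7050   0.1275   0.2050]
  [ 0.0150   0.4950   0.0700]
  [ 0.1500   0.3225   0.7000]
(I − A)⁻¹ = adj(I−A) / det(I−A) ≈
  [   1.5235     0.2755     0.4430]
  [   0.0324     1.0697     0.1513]
  [   0.3241     0.6969     1.5127]
x = (I − A)⁻¹ d = adj(I−A)·d / det(I−A), with det(I−A) = 0.46275:
  x_G = (0.7050·280 + 0.1275·340 + 0.2050·760) / 0.46275 = 396.55 / 0.46275 ≈ 856.94
  x_S = (0.0150·280 + 0.4950·340 + 0.0700·760) / 0.46275 = 225.70 / 0.46275 ≈ 487.74
  x_W = (0.1500·280 + 0.3225·340 + 0.7000·760) / 0.46275 = 683.65 / 0.46275 ≈ 1477.36

x_G = 856.94, x_S = 487.74, x_W = 1477.36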